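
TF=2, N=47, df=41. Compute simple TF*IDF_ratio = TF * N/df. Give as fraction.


TF * (N/df)
= 2 * (47/41)
= 2 * 47/41
= 94/41

94/41


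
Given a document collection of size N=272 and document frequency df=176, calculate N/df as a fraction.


IDF ratio = N / df
= 272 / 176
= 17/11

17/11


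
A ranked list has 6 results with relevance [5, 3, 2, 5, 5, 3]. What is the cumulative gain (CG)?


Cumulative Gain = sum of relevance scores
Position 1: rel=5, running sum=5
Position 2: rel=3, running sum=8
Position 3: rel=2, running sum=10
Position 4: rel=5, running sum=15
Position 5: rel=5, running sum=20
Position 6: rel=3, running sum=23
CG = 23

23


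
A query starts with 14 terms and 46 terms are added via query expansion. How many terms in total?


Original terms: 14
Expansion terms: 46
Total = 14 + 46 = 60

60


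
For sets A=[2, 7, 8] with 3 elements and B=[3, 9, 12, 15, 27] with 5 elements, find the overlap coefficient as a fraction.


A intersect B = []
|A intersect B| = 0
min(|A|, |B|) = min(3, 5) = 3
Overlap = 0 / 3 = 0

0


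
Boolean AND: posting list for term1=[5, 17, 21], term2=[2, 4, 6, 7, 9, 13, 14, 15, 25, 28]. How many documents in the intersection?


Boolean AND: find intersection of posting lists
term1 docs: [5, 17, 21]
term2 docs: [2, 4, 6, 7, 9, 13, 14, 15, 25, 28]
Intersection: []
|intersection| = 0

0


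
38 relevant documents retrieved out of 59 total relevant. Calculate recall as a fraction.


Recall = retrieved_relevant / total_relevant
= 38 / 59
= 38 / (38 + 21)
= 38/59

38/59


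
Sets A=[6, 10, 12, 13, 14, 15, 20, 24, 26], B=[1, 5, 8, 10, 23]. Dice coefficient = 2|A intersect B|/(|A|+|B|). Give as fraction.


A intersect B = [10]
|A intersect B| = 1
|A| = 9, |B| = 5
Dice = 2*1 / (9+5)
= 2 / 14 = 1/7

1/7


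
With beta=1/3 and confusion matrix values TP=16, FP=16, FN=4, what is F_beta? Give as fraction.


P = TP/(TP+FP) = 16/32 = 1/2
R = TP/(TP+FN) = 16/20 = 4/5
beta^2 = 1/3^2 = 1/9
(1 + beta^2) = 10/9
Numerator = (1+beta^2)*P*R = 4/9
Denominator = beta^2*P + R = 1/18 + 4/5 = 77/90
F_beta = 40/77

40/77


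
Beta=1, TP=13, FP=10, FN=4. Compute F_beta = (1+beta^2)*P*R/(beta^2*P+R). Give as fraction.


P = TP/(TP+FP) = 13/23 = 13/23
R = TP/(TP+FN) = 13/17 = 13/17
beta^2 = 1^2 = 1
(1 + beta^2) = 2
Numerator = (1+beta^2)*P*R = 338/391
Denominator = beta^2*P + R = 13/23 + 13/17 = 520/391
F_beta = 13/20

13/20


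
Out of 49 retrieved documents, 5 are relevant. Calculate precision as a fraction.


Precision = relevant_retrieved / total_retrieved
= 5 / 49
= 5 / (5 + 44)
= 5/49

5/49


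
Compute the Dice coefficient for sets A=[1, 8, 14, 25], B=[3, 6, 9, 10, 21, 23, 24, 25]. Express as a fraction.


A intersect B = [25]
|A intersect B| = 1
|A| = 4, |B| = 8
Dice = 2*1 / (4+8)
= 2 / 12 = 1/6

1/6


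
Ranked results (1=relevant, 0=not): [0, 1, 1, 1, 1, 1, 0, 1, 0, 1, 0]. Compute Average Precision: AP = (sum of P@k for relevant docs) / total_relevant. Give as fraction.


Computing P@k for each relevant position:
Position 1: not relevant
Position 2: relevant, P@2 = 1/2 = 1/2
Position 3: relevant, P@3 = 2/3 = 2/3
Position 4: relevant, P@4 = 3/4 = 3/4
Position 5: relevant, P@5 = 4/5 = 4/5
Position 6: relevant, P@6 = 5/6 = 5/6
Position 7: not relevant
Position 8: relevant, P@8 = 6/8 = 3/4
Position 9: not relevant
Position 10: relevant, P@10 = 7/10 = 7/10
Position 11: not relevant
Sum of P@k = 1/2 + 2/3 + 3/4 + 4/5 + 5/6 + 3/4 + 7/10 = 5
AP = 5 / 7 = 5/7

5/7


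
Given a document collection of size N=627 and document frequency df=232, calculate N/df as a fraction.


IDF ratio = N / df
= 627 / 232
= 627/232

627/232


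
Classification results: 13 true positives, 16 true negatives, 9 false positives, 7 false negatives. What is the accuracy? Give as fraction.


Accuracy = (TP + TN) / (TP + TN + FP + FN)
TP + TN = 13 + 16 = 29
Total = 13 + 16 + 9 + 7 = 45
Accuracy = 29 / 45 = 29/45

29/45


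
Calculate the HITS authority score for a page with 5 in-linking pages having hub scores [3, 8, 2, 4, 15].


Authority = sum of hub scores of in-linkers
In-link 1: hub score = 3
In-link 2: hub score = 8
In-link 3: hub score = 2
In-link 4: hub score = 4
In-link 5: hub score = 15
Authority = 3 + 8 + 2 + 4 + 15 = 32

32


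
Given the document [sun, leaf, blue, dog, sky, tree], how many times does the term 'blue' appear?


Document has 6 words
Scanning for 'blue':
Found at positions: [2]
Count = 1

1


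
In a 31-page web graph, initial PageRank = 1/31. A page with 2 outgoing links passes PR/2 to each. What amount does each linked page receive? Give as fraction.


Initial PR = 1/31 = 1/31
Outlinks = 2
Contribution per link = PR / outlinks
= 1/31 / 2
= 1/62

1/62


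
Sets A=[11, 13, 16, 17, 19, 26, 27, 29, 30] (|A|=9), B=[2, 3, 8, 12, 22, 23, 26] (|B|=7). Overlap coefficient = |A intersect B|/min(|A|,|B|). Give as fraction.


A intersect B = [26]
|A intersect B| = 1
min(|A|, |B|) = min(9, 7) = 7
Overlap = 1 / 7 = 1/7

1/7


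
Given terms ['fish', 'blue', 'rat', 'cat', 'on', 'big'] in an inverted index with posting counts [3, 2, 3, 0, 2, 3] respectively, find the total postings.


Summing posting list sizes:
'fish': 3 postings
'blue': 2 postings
'rat': 3 postings
'cat': 0 postings
'on': 2 postings
'big': 3 postings
Total = 3 + 2 + 3 + 0 + 2 + 3 = 13

13


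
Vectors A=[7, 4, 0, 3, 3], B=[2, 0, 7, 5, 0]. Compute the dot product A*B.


Dot product = sum of element-wise products
A[0]*B[0] = 7*2 = 14
A[1]*B[1] = 4*0 = 0
A[2]*B[2] = 0*7 = 0
A[3]*B[3] = 3*5 = 15
A[4]*B[4] = 3*0 = 0
Sum = 14 + 0 + 0 + 15 + 0 = 29

29


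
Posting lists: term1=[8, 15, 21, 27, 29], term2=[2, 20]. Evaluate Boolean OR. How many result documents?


Boolean OR: find union of posting lists
term1 docs: [8, 15, 21, 27, 29]
term2 docs: [2, 20]
Union: [2, 8, 15, 20, 21, 27, 29]
|union| = 7

7


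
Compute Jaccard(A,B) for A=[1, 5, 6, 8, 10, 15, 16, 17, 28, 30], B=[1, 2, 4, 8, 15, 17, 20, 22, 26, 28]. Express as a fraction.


A intersect B = [1, 8, 15, 17, 28]
|A intersect B| = 5
A union B = [1, 2, 4, 5, 6, 8, 10, 15, 16, 17, 20, 22, 26, 28, 30]
|A union B| = 15
Jaccard = 5/15 = 1/3

1/3


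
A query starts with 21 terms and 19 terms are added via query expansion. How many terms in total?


Original terms: 21
Expansion terms: 19
Total = 21 + 19 = 40

40


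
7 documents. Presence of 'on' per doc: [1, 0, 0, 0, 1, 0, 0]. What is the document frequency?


Checking each document for 'on':
Doc 1: present
Doc 2: absent
Doc 3: absent
Doc 4: absent
Doc 5: present
Doc 6: absent
Doc 7: absent
df = sum of presences = 1 + 0 + 0 + 0 + 1 + 0 + 0 = 2

2


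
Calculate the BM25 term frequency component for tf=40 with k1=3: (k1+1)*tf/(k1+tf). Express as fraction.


BM25 TF component = (k1+1)*tf / (k1+tf)
k1 = 3, tf = 40
Numerator = (3+1)*40 = 160
Denominator = 3 + 40 = 43
= 160/43 = 160/43

160/43


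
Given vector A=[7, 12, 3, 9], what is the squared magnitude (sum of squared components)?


|A|^2 = sum of squared components
A[0]^2 = 7^2 = 49
A[1]^2 = 12^2 = 144
A[2]^2 = 3^2 = 9
A[3]^2 = 9^2 = 81
Sum = 49 + 144 + 9 + 81 = 283

283


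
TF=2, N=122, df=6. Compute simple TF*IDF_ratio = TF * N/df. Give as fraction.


TF * (N/df)
= 2 * (122/6)
= 2 * 61/3
= 122/3

122/3


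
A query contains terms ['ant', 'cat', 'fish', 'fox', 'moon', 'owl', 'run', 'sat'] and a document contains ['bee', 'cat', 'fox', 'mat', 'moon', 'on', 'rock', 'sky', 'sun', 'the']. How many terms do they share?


Query terms: ['ant', 'cat', 'fish', 'fox', 'moon', 'owl', 'run', 'sat']
Document terms: ['bee', 'cat', 'fox', 'mat', 'moon', 'on', 'rock', 'sky', 'sun', 'the']
Common terms: ['cat', 'fox', 'moon']
Overlap count = 3

3


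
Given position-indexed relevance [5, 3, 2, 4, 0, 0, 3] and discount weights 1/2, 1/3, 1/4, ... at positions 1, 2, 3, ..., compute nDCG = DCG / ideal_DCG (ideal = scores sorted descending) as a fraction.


Position discount weights w_i = 1/(i+1) for i=1..7:
Weights = [1/2, 1/3, 1/4, 1/5, 1/6, 1/7, 1/8]
Actual relevance: [5, 3, 2, 4, 0, 0, 3]
DCG = 5/2 + 3/3 + 2/4 + 4/5 + 0/6 + 0/7 + 3/8 = 207/40
Ideal relevance (sorted desc): [5, 4, 3, 3, 2, 0, 0]
Ideal DCG = 5/2 + 4/3 + 3/4 + 3/5 + 2/6 + 0/7 + 0/8 = 331/60
nDCG = DCG / ideal_DCG = 207/40 / 331/60 = 621/662

621/662


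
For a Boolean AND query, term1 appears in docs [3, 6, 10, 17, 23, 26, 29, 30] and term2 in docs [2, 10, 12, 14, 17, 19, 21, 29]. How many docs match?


Boolean AND: find intersection of posting lists
term1 docs: [3, 6, 10, 17, 23, 26, 29, 30]
term2 docs: [2, 10, 12, 14, 17, 19, 21, 29]
Intersection: [10, 17, 29]
|intersection| = 3

3


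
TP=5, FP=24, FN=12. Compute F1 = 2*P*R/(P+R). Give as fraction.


F1 = 2 * P * R / (P + R)
P = TP/(TP+FP) = 5/29 = 5/29
R = TP/(TP+FN) = 5/17 = 5/17
2 * P * R = 2 * 5/29 * 5/17 = 50/493
P + R = 5/29 + 5/17 = 230/493
F1 = 50/493 / 230/493 = 5/23

5/23


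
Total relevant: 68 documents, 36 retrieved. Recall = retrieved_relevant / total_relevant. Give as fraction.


Recall = retrieved_relevant / total_relevant
= 36 / 68
= 36 / (36 + 32)
= 9/17

9/17


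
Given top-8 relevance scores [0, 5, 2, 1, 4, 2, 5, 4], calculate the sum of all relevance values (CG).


Cumulative Gain = sum of relevance scores
Position 1: rel=0, running sum=0
Position 2: rel=5, running sum=5
Position 3: rel=2, running sum=7
Position 4: rel=1, running sum=8
Position 5: rel=4, running sum=12
Position 6: rel=2, running sum=14
Position 7: rel=5, running sum=19
Position 8: rel=4, running sum=23
CG = 23

23


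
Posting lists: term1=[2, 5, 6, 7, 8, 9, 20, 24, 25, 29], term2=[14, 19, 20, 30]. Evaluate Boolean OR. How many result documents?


Boolean OR: find union of posting lists
term1 docs: [2, 5, 6, 7, 8, 9, 20, 24, 25, 29]
term2 docs: [14, 19, 20, 30]
Union: [2, 5, 6, 7, 8, 9, 14, 19, 20, 24, 25, 29, 30]
|union| = 13

13


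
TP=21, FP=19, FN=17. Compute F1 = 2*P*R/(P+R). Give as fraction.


F1 = 2 * P * R / (P + R)
P = TP/(TP+FP) = 21/40 = 21/40
R = TP/(TP+FN) = 21/38 = 21/38
2 * P * R = 2 * 21/40 * 21/38 = 441/760
P + R = 21/40 + 21/38 = 819/760
F1 = 441/760 / 819/760 = 7/13

7/13


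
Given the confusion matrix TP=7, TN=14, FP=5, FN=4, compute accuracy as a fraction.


Accuracy = (TP + TN) / (TP + TN + FP + FN)
TP + TN = 7 + 14 = 21
Total = 7 + 14 + 5 + 4 = 30
Accuracy = 21 / 30 = 7/10

7/10


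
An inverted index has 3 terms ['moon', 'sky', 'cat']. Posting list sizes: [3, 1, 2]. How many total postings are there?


Summing posting list sizes:
'moon': 3 postings
'sky': 1 postings
'cat': 2 postings
Total = 3 + 1 + 2 = 6

6


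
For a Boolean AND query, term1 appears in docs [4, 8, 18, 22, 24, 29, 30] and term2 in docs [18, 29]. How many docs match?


Boolean AND: find intersection of posting lists
term1 docs: [4, 8, 18, 22, 24, 29, 30]
term2 docs: [18, 29]
Intersection: [18, 29]
|intersection| = 2

2


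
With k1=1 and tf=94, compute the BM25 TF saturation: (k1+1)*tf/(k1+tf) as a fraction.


BM25 TF component = (k1+1)*tf / (k1+tf)
k1 = 1, tf = 94
Numerator = (1+1)*94 = 188
Denominator = 1 + 94 = 95
= 188/95 = 188/95

188/95


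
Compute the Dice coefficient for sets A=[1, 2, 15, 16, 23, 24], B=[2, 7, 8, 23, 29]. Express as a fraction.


A intersect B = [2, 23]
|A intersect B| = 2
|A| = 6, |B| = 5
Dice = 2*2 / (6+5)
= 4 / 11 = 4/11

4/11


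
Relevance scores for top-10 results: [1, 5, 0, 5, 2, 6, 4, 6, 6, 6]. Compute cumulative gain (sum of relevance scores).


Cumulative Gain = sum of relevance scores
Position 1: rel=1, running sum=1
Position 2: rel=5, running sum=6
Position 3: rel=0, running sum=6
Position 4: rel=5, running sum=11
Position 5: rel=2, running sum=13
Position 6: rel=6, running sum=19
Position 7: rel=4, running sum=23
Position 8: rel=6, running sum=29
Position 9: rel=6, running sum=35
Position 10: rel=6, running sum=41
CG = 41

41


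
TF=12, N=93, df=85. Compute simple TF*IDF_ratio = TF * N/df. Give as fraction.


TF * (N/df)
= 12 * (93/85)
= 12 * 93/85
= 1116/85

1116/85


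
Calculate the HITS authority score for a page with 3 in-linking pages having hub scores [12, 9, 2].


Authority = sum of hub scores of in-linkers
In-link 1: hub score = 12
In-link 2: hub score = 9
In-link 3: hub score = 2
Authority = 12 + 9 + 2 = 23

23


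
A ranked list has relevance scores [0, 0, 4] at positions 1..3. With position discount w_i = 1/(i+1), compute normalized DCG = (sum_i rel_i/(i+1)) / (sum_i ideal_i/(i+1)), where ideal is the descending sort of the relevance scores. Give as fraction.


Position discount weights w_i = 1/(i+1) for i=1..3:
Weights = [1/2, 1/3, 1/4]
Actual relevance: [0, 0, 4]
DCG = 0/2 + 0/3 + 4/4 = 1
Ideal relevance (sorted desc): [4, 0, 0]
Ideal DCG = 4/2 + 0/3 + 0/4 = 2
nDCG = DCG / ideal_DCG = 1 / 2 = 1/2

1/2


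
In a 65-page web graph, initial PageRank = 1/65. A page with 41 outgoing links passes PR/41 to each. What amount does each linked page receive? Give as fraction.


Initial PR = 1/65 = 1/65
Outlinks = 41
Contribution per link = PR / outlinks
= 1/65 / 41
= 1/2665

1/2665


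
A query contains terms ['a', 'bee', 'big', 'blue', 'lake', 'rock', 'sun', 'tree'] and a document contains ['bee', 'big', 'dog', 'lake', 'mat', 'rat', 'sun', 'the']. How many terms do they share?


Query terms: ['a', 'bee', 'big', 'blue', 'lake', 'rock', 'sun', 'tree']
Document terms: ['bee', 'big', 'dog', 'lake', 'mat', 'rat', 'sun', 'the']
Common terms: ['bee', 'big', 'lake', 'sun']
Overlap count = 4

4


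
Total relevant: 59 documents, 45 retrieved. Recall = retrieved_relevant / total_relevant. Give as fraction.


Recall = retrieved_relevant / total_relevant
= 45 / 59
= 45 / (45 + 14)
= 45/59

45/59


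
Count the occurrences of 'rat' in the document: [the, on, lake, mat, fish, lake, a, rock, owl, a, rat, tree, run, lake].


Document has 14 words
Scanning for 'rat':
Found at positions: [10]
Count = 1

1


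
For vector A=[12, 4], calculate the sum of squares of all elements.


|A|^2 = sum of squared components
A[0]^2 = 12^2 = 144
A[1]^2 = 4^2 = 16
Sum = 144 + 16 = 160

160


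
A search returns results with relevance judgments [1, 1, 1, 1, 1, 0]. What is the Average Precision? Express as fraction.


Computing P@k for each relevant position:
Position 1: relevant, P@1 = 1/1 = 1
Position 2: relevant, P@2 = 2/2 = 1
Position 3: relevant, P@3 = 3/3 = 1
Position 4: relevant, P@4 = 4/4 = 1
Position 5: relevant, P@5 = 5/5 = 1
Position 6: not relevant
Sum of P@k = 1 + 1 + 1 + 1 + 1 = 5
AP = 5 / 5 = 1

1


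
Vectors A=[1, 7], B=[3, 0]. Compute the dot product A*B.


Dot product = sum of element-wise products
A[0]*B[0] = 1*3 = 3
A[1]*B[1] = 7*0 = 0
Sum = 3 + 0 = 3

3


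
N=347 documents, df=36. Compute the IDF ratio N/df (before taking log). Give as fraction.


IDF ratio = N / df
= 347 / 36
= 347/36

347/36


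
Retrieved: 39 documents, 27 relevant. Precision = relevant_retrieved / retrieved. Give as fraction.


Precision = relevant_retrieved / total_retrieved
= 27 / 39
= 27 / (27 + 12)
= 9/13

9/13


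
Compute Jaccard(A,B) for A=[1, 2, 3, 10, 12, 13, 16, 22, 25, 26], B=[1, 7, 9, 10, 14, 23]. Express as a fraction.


A intersect B = [1, 10]
|A intersect B| = 2
A union B = [1, 2, 3, 7, 9, 10, 12, 13, 14, 16, 22, 23, 25, 26]
|A union B| = 14
Jaccard = 2/14 = 1/7

1/7


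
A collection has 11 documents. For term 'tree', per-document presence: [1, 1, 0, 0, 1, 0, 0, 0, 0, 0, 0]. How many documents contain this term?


Checking each document for 'tree':
Doc 1: present
Doc 2: present
Doc 3: absent
Doc 4: absent
Doc 5: present
Doc 6: absent
Doc 7: absent
Doc 8: absent
Doc 9: absent
Doc 10: absent
Doc 11: absent
df = sum of presences = 1 + 1 + 0 + 0 + 1 + 0 + 0 + 0 + 0 + 0 + 0 = 3

3


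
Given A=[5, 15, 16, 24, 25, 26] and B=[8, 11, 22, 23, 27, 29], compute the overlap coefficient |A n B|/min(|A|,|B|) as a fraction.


A intersect B = []
|A intersect B| = 0
min(|A|, |B|) = min(6, 6) = 6
Overlap = 0 / 6 = 0

0


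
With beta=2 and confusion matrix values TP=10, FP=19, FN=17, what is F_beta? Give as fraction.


P = TP/(TP+FP) = 10/29 = 10/29
R = TP/(TP+FN) = 10/27 = 10/27
beta^2 = 2^2 = 4
(1 + beta^2) = 5
Numerator = (1+beta^2)*P*R = 500/783
Denominator = beta^2*P + R = 40/29 + 10/27 = 1370/783
F_beta = 50/137

50/137


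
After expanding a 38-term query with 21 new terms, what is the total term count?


Original terms: 38
Expansion terms: 21
Total = 38 + 21 = 59

59


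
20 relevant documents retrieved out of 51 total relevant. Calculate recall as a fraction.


Recall = retrieved_relevant / total_relevant
= 20 / 51
= 20 / (20 + 31)
= 20/51

20/51


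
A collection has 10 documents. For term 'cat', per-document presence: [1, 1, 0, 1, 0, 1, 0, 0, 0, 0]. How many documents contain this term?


Checking each document for 'cat':
Doc 1: present
Doc 2: present
Doc 3: absent
Doc 4: present
Doc 5: absent
Doc 6: present
Doc 7: absent
Doc 8: absent
Doc 9: absent
Doc 10: absent
df = sum of presences = 1 + 1 + 0 + 1 + 0 + 1 + 0 + 0 + 0 + 0 = 4

4


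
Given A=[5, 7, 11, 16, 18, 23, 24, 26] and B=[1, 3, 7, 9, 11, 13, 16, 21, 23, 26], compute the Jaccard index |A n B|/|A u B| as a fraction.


A intersect B = [7, 11, 16, 23, 26]
|A intersect B| = 5
A union B = [1, 3, 5, 7, 9, 11, 13, 16, 18, 21, 23, 24, 26]
|A union B| = 13
Jaccard = 5/13 = 5/13

5/13


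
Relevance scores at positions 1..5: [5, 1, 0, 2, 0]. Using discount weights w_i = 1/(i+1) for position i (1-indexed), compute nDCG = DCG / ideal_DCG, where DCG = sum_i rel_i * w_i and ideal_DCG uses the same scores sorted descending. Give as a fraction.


Position discount weights w_i = 1/(i+1) for i=1..5:
Weights = [1/2, 1/3, 1/4, 1/5, 1/6]
Actual relevance: [5, 1, 0, 2, 0]
DCG = 5/2 + 1/3 + 0/4 + 2/5 + 0/6 = 97/30
Ideal relevance (sorted desc): [5, 2, 1, 0, 0]
Ideal DCG = 5/2 + 2/3 + 1/4 + 0/5 + 0/6 = 41/12
nDCG = DCG / ideal_DCG = 97/30 / 41/12 = 194/205

194/205


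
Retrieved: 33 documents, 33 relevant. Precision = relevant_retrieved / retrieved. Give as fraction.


Precision = relevant_retrieved / total_retrieved
= 33 / 33
= 33 / (33 + 0)
= 1

1


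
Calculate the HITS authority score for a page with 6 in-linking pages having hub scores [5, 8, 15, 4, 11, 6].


Authority = sum of hub scores of in-linkers
In-link 1: hub score = 5
In-link 2: hub score = 8
In-link 3: hub score = 15
In-link 4: hub score = 4
In-link 5: hub score = 11
In-link 6: hub score = 6
Authority = 5 + 8 + 15 + 4 + 11 + 6 = 49

49


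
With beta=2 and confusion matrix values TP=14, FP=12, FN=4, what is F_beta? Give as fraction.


P = TP/(TP+FP) = 14/26 = 7/13
R = TP/(TP+FN) = 14/18 = 7/9
beta^2 = 2^2 = 4
(1 + beta^2) = 5
Numerator = (1+beta^2)*P*R = 245/117
Denominator = beta^2*P + R = 28/13 + 7/9 = 343/117
F_beta = 5/7

5/7


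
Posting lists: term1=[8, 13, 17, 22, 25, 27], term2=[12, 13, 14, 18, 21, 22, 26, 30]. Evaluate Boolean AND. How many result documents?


Boolean AND: find intersection of posting lists
term1 docs: [8, 13, 17, 22, 25, 27]
term2 docs: [12, 13, 14, 18, 21, 22, 26, 30]
Intersection: [13, 22]
|intersection| = 2

2


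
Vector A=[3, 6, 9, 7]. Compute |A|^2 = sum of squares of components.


|A|^2 = sum of squared components
A[0]^2 = 3^2 = 9
A[1]^2 = 6^2 = 36
A[2]^2 = 9^2 = 81
A[3]^2 = 7^2 = 49
Sum = 9 + 36 + 81 + 49 = 175

175


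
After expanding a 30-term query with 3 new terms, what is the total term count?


Original terms: 30
Expansion terms: 3
Total = 30 + 3 = 33

33


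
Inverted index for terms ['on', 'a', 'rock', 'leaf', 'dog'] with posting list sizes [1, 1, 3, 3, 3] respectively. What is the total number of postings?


Summing posting list sizes:
'on': 1 postings
'a': 1 postings
'rock': 3 postings
'leaf': 3 postings
'dog': 3 postings
Total = 1 + 1 + 3 + 3 + 3 = 11

11


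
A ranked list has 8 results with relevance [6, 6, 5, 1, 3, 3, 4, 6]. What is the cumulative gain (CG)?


Cumulative Gain = sum of relevance scores
Position 1: rel=6, running sum=6
Position 2: rel=6, running sum=12
Position 3: rel=5, running sum=17
Position 4: rel=1, running sum=18
Position 5: rel=3, running sum=21
Position 6: rel=3, running sum=24
Position 7: rel=4, running sum=28
Position 8: rel=6, running sum=34
CG = 34

34


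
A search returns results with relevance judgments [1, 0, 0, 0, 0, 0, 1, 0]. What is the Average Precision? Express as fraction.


Computing P@k for each relevant position:
Position 1: relevant, P@1 = 1/1 = 1
Position 2: not relevant
Position 3: not relevant
Position 4: not relevant
Position 5: not relevant
Position 6: not relevant
Position 7: relevant, P@7 = 2/7 = 2/7
Position 8: not relevant
Sum of P@k = 1 + 2/7 = 9/7
AP = 9/7 / 2 = 9/14

9/14


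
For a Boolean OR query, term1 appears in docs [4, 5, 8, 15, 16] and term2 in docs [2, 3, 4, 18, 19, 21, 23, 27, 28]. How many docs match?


Boolean OR: find union of posting lists
term1 docs: [4, 5, 8, 15, 16]
term2 docs: [2, 3, 4, 18, 19, 21, 23, 27, 28]
Union: [2, 3, 4, 5, 8, 15, 16, 18, 19, 21, 23, 27, 28]
|union| = 13

13


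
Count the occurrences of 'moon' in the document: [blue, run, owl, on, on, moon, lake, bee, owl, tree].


Document has 10 words
Scanning for 'moon':
Found at positions: [5]
Count = 1

1


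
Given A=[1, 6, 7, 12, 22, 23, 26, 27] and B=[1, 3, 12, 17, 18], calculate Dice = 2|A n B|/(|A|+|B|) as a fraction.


A intersect B = [1, 12]
|A intersect B| = 2
|A| = 8, |B| = 5
Dice = 2*2 / (8+5)
= 4 / 13 = 4/13

4/13


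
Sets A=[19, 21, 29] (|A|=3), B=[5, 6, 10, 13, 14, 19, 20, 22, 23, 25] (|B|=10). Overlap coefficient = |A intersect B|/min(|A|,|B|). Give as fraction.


A intersect B = [19]
|A intersect B| = 1
min(|A|, |B|) = min(3, 10) = 3
Overlap = 1 / 3 = 1/3

1/3


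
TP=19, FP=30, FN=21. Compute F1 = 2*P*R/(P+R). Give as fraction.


F1 = 2 * P * R / (P + R)
P = TP/(TP+FP) = 19/49 = 19/49
R = TP/(TP+FN) = 19/40 = 19/40
2 * P * R = 2 * 19/49 * 19/40 = 361/980
P + R = 19/49 + 19/40 = 1691/1960
F1 = 361/980 / 1691/1960 = 38/89

38/89


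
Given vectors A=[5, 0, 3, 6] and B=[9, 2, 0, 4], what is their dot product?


Dot product = sum of element-wise products
A[0]*B[0] = 5*9 = 45
A[1]*B[1] = 0*2 = 0
A[2]*B[2] = 3*0 = 0
A[3]*B[3] = 6*4 = 24
Sum = 45 + 0 + 0 + 24 = 69

69


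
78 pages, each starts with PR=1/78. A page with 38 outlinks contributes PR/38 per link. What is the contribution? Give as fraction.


Initial PR = 1/78 = 1/78
Outlinks = 38
Contribution per link = PR / outlinks
= 1/78 / 38
= 1/2964

1/2964


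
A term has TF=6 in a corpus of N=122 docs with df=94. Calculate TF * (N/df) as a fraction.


TF * (N/df)
= 6 * (122/94)
= 6 * 61/47
= 366/47

366/47


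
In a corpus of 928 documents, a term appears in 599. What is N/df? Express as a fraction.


IDF ratio = N / df
= 928 / 599
= 928/599

928/599


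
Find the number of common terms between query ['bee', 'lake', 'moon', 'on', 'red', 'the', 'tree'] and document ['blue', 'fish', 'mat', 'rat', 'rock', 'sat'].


Query terms: ['bee', 'lake', 'moon', 'on', 'red', 'the', 'tree']
Document terms: ['blue', 'fish', 'mat', 'rat', 'rock', 'sat']
Common terms: []
Overlap count = 0

0


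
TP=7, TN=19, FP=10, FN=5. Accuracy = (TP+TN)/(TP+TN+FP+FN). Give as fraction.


Accuracy = (TP + TN) / (TP + TN + FP + FN)
TP + TN = 7 + 19 = 26
Total = 7 + 19 + 10 + 5 = 41
Accuracy = 26 / 41 = 26/41

26/41


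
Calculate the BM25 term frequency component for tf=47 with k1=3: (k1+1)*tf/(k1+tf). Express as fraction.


BM25 TF component = (k1+1)*tf / (k1+tf)
k1 = 3, tf = 47
Numerator = (3+1)*47 = 188
Denominator = 3 + 47 = 50
= 188/50 = 94/25

94/25


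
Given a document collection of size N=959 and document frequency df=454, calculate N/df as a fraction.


IDF ratio = N / df
= 959 / 454
= 959/454

959/454


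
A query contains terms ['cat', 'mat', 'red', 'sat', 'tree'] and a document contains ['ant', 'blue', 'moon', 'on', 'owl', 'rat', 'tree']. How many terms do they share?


Query terms: ['cat', 'mat', 'red', 'sat', 'tree']
Document terms: ['ant', 'blue', 'moon', 'on', 'owl', 'rat', 'tree']
Common terms: ['tree']
Overlap count = 1

1


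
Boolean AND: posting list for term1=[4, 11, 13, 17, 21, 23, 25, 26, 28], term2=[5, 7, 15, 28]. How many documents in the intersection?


Boolean AND: find intersection of posting lists
term1 docs: [4, 11, 13, 17, 21, 23, 25, 26, 28]
term2 docs: [5, 7, 15, 28]
Intersection: [28]
|intersection| = 1

1


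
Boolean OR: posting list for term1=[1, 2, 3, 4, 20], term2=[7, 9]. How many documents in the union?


Boolean OR: find union of posting lists
term1 docs: [1, 2, 3, 4, 20]
term2 docs: [7, 9]
Union: [1, 2, 3, 4, 7, 9, 20]
|union| = 7

7


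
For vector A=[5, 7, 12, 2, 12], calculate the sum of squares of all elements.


|A|^2 = sum of squared components
A[0]^2 = 5^2 = 25
A[1]^2 = 7^2 = 49
A[2]^2 = 12^2 = 144
A[3]^2 = 2^2 = 4
A[4]^2 = 12^2 = 144
Sum = 25 + 49 + 144 + 4 + 144 = 366

366


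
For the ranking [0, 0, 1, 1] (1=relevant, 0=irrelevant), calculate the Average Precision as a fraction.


Computing P@k for each relevant position:
Position 1: not relevant
Position 2: not relevant
Position 3: relevant, P@3 = 1/3 = 1/3
Position 4: relevant, P@4 = 2/4 = 1/2
Sum of P@k = 1/3 + 1/2 = 5/6
AP = 5/6 / 2 = 5/12

5/12


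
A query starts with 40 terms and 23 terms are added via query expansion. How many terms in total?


Original terms: 40
Expansion terms: 23
Total = 40 + 23 = 63

63


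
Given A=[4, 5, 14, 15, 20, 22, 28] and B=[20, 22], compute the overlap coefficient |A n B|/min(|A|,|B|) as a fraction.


A intersect B = [20, 22]
|A intersect B| = 2
min(|A|, |B|) = min(7, 2) = 2
Overlap = 2 / 2 = 1

1


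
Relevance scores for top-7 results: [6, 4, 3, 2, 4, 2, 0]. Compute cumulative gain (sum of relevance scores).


Cumulative Gain = sum of relevance scores
Position 1: rel=6, running sum=6
Position 2: rel=4, running sum=10
Position 3: rel=3, running sum=13
Position 4: rel=2, running sum=15
Position 5: rel=4, running sum=19
Position 6: rel=2, running sum=21
Position 7: rel=0, running sum=21
CG = 21

21


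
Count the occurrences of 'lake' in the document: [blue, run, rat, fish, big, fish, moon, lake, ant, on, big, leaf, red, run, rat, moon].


Document has 16 words
Scanning for 'lake':
Found at positions: [7]
Count = 1

1


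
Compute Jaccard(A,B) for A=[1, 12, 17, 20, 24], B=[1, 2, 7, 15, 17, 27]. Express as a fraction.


A intersect B = [1, 17]
|A intersect B| = 2
A union B = [1, 2, 7, 12, 15, 17, 20, 24, 27]
|A union B| = 9
Jaccard = 2/9 = 2/9

2/9


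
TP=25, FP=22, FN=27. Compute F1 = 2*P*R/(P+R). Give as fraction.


F1 = 2 * P * R / (P + R)
P = TP/(TP+FP) = 25/47 = 25/47
R = TP/(TP+FN) = 25/52 = 25/52
2 * P * R = 2 * 25/47 * 25/52 = 625/1222
P + R = 25/47 + 25/52 = 2475/2444
F1 = 625/1222 / 2475/2444 = 50/99

50/99


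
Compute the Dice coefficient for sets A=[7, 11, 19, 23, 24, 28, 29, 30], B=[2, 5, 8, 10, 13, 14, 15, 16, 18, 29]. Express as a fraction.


A intersect B = [29]
|A intersect B| = 1
|A| = 8, |B| = 10
Dice = 2*1 / (8+10)
= 2 / 18 = 1/9

1/9


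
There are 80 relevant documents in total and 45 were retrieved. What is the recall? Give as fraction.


Recall = retrieved_relevant / total_relevant
= 45 / 80
= 45 / (45 + 35)
= 9/16

9/16


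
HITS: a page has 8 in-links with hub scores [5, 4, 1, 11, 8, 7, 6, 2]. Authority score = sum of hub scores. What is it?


Authority = sum of hub scores of in-linkers
In-link 1: hub score = 5
In-link 2: hub score = 4
In-link 3: hub score = 1
In-link 4: hub score = 11
In-link 5: hub score = 8
In-link 6: hub score = 7
In-link 7: hub score = 6
In-link 8: hub score = 2
Authority = 5 + 4 + 1 + 11 + 8 + 7 + 6 + 2 = 44

44


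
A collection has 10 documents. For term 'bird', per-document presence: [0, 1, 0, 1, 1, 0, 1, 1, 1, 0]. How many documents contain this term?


Checking each document for 'bird':
Doc 1: absent
Doc 2: present
Doc 3: absent
Doc 4: present
Doc 5: present
Doc 6: absent
Doc 7: present
Doc 8: present
Doc 9: present
Doc 10: absent
df = sum of presences = 0 + 1 + 0 + 1 + 1 + 0 + 1 + 1 + 1 + 0 = 6

6


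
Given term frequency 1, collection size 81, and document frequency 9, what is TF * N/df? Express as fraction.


TF * (N/df)
= 1 * (81/9)
= 1 * 9
= 9

9


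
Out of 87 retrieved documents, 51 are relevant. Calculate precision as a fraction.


Precision = relevant_retrieved / total_retrieved
= 51 / 87
= 51 / (51 + 36)
= 17/29

17/29


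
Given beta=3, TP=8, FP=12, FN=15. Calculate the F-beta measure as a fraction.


P = TP/(TP+FP) = 8/20 = 2/5
R = TP/(TP+FN) = 8/23 = 8/23
beta^2 = 3^2 = 9
(1 + beta^2) = 10
Numerator = (1+beta^2)*P*R = 32/23
Denominator = beta^2*P + R = 18/5 + 8/23 = 454/115
F_beta = 80/227

80/227


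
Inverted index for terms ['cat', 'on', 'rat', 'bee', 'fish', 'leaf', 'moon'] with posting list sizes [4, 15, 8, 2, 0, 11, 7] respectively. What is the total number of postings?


Summing posting list sizes:
'cat': 4 postings
'on': 15 postings
'rat': 8 postings
'bee': 2 postings
'fish': 0 postings
'leaf': 11 postings
'moon': 7 postings
Total = 4 + 15 + 8 + 2 + 0 + 11 + 7 = 47

47


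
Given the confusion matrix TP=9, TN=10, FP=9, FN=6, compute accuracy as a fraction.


Accuracy = (TP + TN) / (TP + TN + FP + FN)
TP + TN = 9 + 10 = 19
Total = 9 + 10 + 9 + 6 = 34
Accuracy = 19 / 34 = 19/34

19/34


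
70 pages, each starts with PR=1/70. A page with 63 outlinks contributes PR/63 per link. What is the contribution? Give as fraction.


Initial PR = 1/70 = 1/70
Outlinks = 63
Contribution per link = PR / outlinks
= 1/70 / 63
= 1/4410

1/4410


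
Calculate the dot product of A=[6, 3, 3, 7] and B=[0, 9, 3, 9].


Dot product = sum of element-wise products
A[0]*B[0] = 6*0 = 0
A[1]*B[1] = 3*9 = 27
A[2]*B[2] = 3*3 = 9
A[3]*B[3] = 7*9 = 63
Sum = 0 + 27 + 9 + 63 = 99

99


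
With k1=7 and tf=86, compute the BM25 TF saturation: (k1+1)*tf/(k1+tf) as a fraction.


BM25 TF component = (k1+1)*tf / (k1+tf)
k1 = 7, tf = 86
Numerator = (7+1)*86 = 688
Denominator = 7 + 86 = 93
= 688/93 = 688/93

688/93


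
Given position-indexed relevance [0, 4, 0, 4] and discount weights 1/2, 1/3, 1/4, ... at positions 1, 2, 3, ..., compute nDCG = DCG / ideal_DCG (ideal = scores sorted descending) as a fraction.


Position discount weights w_i = 1/(i+1) for i=1..4:
Weights = [1/2, 1/3, 1/4, 1/5]
Actual relevance: [0, 4, 0, 4]
DCG = 0/2 + 4/3 + 0/4 + 4/5 = 32/15
Ideal relevance (sorted desc): [4, 4, 0, 0]
Ideal DCG = 4/2 + 4/3 + 0/4 + 0/5 = 10/3
nDCG = DCG / ideal_DCG = 32/15 / 10/3 = 16/25

16/25


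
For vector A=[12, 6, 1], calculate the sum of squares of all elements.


|A|^2 = sum of squared components
A[0]^2 = 12^2 = 144
A[1]^2 = 6^2 = 36
A[2]^2 = 1^2 = 1
Sum = 144 + 36 + 1 = 181

181


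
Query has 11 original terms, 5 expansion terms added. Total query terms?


Original terms: 11
Expansion terms: 5
Total = 11 + 5 = 16

16


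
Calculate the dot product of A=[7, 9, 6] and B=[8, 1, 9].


Dot product = sum of element-wise products
A[0]*B[0] = 7*8 = 56
A[1]*B[1] = 9*1 = 9
A[2]*B[2] = 6*9 = 54
Sum = 56 + 9 + 54 = 119

119


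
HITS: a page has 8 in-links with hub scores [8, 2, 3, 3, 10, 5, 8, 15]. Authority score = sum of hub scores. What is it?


Authority = sum of hub scores of in-linkers
In-link 1: hub score = 8
In-link 2: hub score = 2
In-link 3: hub score = 3
In-link 4: hub score = 3
In-link 5: hub score = 10
In-link 6: hub score = 5
In-link 7: hub score = 8
In-link 8: hub score = 15
Authority = 8 + 2 + 3 + 3 + 10 + 5 + 8 + 15 = 54

54


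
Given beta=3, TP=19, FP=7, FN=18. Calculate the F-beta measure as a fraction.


P = TP/(TP+FP) = 19/26 = 19/26
R = TP/(TP+FN) = 19/37 = 19/37
beta^2 = 3^2 = 9
(1 + beta^2) = 10
Numerator = (1+beta^2)*P*R = 1805/481
Denominator = beta^2*P + R = 171/26 + 19/37 = 6821/962
F_beta = 190/359

190/359


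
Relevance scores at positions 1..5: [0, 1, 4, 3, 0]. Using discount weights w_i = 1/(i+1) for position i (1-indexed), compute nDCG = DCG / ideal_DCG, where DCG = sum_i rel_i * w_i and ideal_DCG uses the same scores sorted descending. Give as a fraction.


Position discount weights w_i = 1/(i+1) for i=1..5:
Weights = [1/2, 1/3, 1/4, 1/5, 1/6]
Actual relevance: [0, 1, 4, 3, 0]
DCG = 0/2 + 1/3 + 4/4 + 3/5 + 0/6 = 29/15
Ideal relevance (sorted desc): [4, 3, 1, 0, 0]
Ideal DCG = 4/2 + 3/3 + 1/4 + 0/5 + 0/6 = 13/4
nDCG = DCG / ideal_DCG = 29/15 / 13/4 = 116/195

116/195


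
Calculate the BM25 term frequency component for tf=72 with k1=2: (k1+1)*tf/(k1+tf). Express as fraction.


BM25 TF component = (k1+1)*tf / (k1+tf)
k1 = 2, tf = 72
Numerator = (2+1)*72 = 216
Denominator = 2 + 72 = 74
= 216/74 = 108/37

108/37


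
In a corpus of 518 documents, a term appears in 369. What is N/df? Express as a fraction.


IDF ratio = N / df
= 518 / 369
= 518/369

518/369


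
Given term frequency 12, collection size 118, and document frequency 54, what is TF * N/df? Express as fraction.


TF * (N/df)
= 12 * (118/54)
= 12 * 59/27
= 236/9

236/9


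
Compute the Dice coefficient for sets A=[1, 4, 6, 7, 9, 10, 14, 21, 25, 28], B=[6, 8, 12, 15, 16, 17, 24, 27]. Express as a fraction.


A intersect B = [6]
|A intersect B| = 1
|A| = 10, |B| = 8
Dice = 2*1 / (10+8)
= 2 / 18 = 1/9

1/9


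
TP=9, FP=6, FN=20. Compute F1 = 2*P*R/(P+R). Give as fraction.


F1 = 2 * P * R / (P + R)
P = TP/(TP+FP) = 9/15 = 3/5
R = TP/(TP+FN) = 9/29 = 9/29
2 * P * R = 2 * 3/5 * 9/29 = 54/145
P + R = 3/5 + 9/29 = 132/145
F1 = 54/145 / 132/145 = 9/22

9/22


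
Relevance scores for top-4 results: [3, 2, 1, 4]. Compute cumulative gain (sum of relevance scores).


Cumulative Gain = sum of relevance scores
Position 1: rel=3, running sum=3
Position 2: rel=2, running sum=5
Position 3: rel=1, running sum=6
Position 4: rel=4, running sum=10
CG = 10

10


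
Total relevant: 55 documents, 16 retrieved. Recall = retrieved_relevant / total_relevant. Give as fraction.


Recall = retrieved_relevant / total_relevant
= 16 / 55
= 16 / (16 + 39)
= 16/55

16/55


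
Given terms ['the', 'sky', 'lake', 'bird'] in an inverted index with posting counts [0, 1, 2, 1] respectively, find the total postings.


Summing posting list sizes:
'the': 0 postings
'sky': 1 postings
'lake': 2 postings
'bird': 1 postings
Total = 0 + 1 + 2 + 1 = 4

4


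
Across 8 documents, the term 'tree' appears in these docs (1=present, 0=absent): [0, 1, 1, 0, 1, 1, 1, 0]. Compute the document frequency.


Checking each document for 'tree':
Doc 1: absent
Doc 2: present
Doc 3: present
Doc 4: absent
Doc 5: present
Doc 6: present
Doc 7: present
Doc 8: absent
df = sum of presences = 0 + 1 + 1 + 0 + 1 + 1 + 1 + 0 = 5

5


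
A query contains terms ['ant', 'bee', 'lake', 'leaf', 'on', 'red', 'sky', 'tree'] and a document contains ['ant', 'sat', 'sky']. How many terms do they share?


Query terms: ['ant', 'bee', 'lake', 'leaf', 'on', 'red', 'sky', 'tree']
Document terms: ['ant', 'sat', 'sky']
Common terms: ['ant', 'sky']
Overlap count = 2

2


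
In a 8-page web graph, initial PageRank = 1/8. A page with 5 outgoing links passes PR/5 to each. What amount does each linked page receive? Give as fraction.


Initial PR = 1/8 = 1/8
Outlinks = 5
Contribution per link = PR / outlinks
= 1/8 / 5
= 1/40

1/40


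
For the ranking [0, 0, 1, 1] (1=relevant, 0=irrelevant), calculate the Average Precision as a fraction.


Computing P@k for each relevant position:
Position 1: not relevant
Position 2: not relevant
Position 3: relevant, P@3 = 1/3 = 1/3
Position 4: relevant, P@4 = 2/4 = 1/2
Sum of P@k = 1/3 + 1/2 = 5/6
AP = 5/6 / 2 = 5/12

5/12


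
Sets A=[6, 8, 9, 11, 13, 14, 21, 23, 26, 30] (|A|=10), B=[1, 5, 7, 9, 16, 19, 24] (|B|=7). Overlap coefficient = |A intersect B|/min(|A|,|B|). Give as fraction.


A intersect B = [9]
|A intersect B| = 1
min(|A|, |B|) = min(10, 7) = 7
Overlap = 1 / 7 = 1/7

1/7


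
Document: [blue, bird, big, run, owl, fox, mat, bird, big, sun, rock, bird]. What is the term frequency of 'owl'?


Document has 12 words
Scanning for 'owl':
Found at positions: [4]
Count = 1

1


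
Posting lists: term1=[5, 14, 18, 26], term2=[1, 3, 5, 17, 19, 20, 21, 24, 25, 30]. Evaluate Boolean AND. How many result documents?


Boolean AND: find intersection of posting lists
term1 docs: [5, 14, 18, 26]
term2 docs: [1, 3, 5, 17, 19, 20, 21, 24, 25, 30]
Intersection: [5]
|intersection| = 1

1


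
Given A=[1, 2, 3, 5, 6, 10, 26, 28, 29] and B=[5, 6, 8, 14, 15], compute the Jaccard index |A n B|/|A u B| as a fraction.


A intersect B = [5, 6]
|A intersect B| = 2
A union B = [1, 2, 3, 5, 6, 8, 10, 14, 15, 26, 28, 29]
|A union B| = 12
Jaccard = 2/12 = 1/6

1/6


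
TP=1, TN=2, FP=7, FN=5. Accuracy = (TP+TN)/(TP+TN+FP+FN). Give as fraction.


Accuracy = (TP + TN) / (TP + TN + FP + FN)
TP + TN = 1 + 2 = 3
Total = 1 + 2 + 7 + 5 = 15
Accuracy = 3 / 15 = 1/5

1/5


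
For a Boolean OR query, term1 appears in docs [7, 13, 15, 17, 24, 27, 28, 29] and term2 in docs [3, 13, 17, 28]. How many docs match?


Boolean OR: find union of posting lists
term1 docs: [7, 13, 15, 17, 24, 27, 28, 29]
term2 docs: [3, 13, 17, 28]
Union: [3, 7, 13, 15, 17, 24, 27, 28, 29]
|union| = 9

9


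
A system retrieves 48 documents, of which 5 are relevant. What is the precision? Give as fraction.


Precision = relevant_retrieved / total_retrieved
= 5 / 48
= 5 / (5 + 43)
= 5/48

5/48


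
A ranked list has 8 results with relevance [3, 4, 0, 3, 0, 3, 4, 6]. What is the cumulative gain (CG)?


Cumulative Gain = sum of relevance scores
Position 1: rel=3, running sum=3
Position 2: rel=4, running sum=7
Position 3: rel=0, running sum=7
Position 4: rel=3, running sum=10
Position 5: rel=0, running sum=10
Position 6: rel=3, running sum=13
Position 7: rel=4, running sum=17
Position 8: rel=6, running sum=23
CG = 23

23


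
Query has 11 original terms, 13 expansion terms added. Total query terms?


Original terms: 11
Expansion terms: 13
Total = 11 + 13 = 24

24


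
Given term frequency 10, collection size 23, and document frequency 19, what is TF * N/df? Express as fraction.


TF * (N/df)
= 10 * (23/19)
= 10 * 23/19
= 230/19

230/19


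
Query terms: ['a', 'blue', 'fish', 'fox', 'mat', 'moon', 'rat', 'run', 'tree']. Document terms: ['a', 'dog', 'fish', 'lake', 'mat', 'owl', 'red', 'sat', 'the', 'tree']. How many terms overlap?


Query terms: ['a', 'blue', 'fish', 'fox', 'mat', 'moon', 'rat', 'run', 'tree']
Document terms: ['a', 'dog', 'fish', 'lake', 'mat', 'owl', 'red', 'sat', 'the', 'tree']
Common terms: ['a', 'fish', 'mat', 'tree']
Overlap count = 4

4


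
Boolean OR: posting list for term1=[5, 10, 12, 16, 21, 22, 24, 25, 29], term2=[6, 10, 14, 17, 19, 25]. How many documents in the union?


Boolean OR: find union of posting lists
term1 docs: [5, 10, 12, 16, 21, 22, 24, 25, 29]
term2 docs: [6, 10, 14, 17, 19, 25]
Union: [5, 6, 10, 12, 14, 16, 17, 19, 21, 22, 24, 25, 29]
|union| = 13

13


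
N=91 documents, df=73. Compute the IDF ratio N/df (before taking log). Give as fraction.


IDF ratio = N / df
= 91 / 73
= 91/73

91/73


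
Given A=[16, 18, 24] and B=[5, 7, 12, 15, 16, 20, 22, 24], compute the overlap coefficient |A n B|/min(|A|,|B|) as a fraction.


A intersect B = [16, 24]
|A intersect B| = 2
min(|A|, |B|) = min(3, 8) = 3
Overlap = 2 / 3 = 2/3

2/3


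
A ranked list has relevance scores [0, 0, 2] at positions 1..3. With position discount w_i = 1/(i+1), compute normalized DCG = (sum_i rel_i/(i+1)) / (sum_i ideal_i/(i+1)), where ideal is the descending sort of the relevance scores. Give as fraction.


Position discount weights w_i = 1/(i+1) for i=1..3:
Weights = [1/2, 1/3, 1/4]
Actual relevance: [0, 0, 2]
DCG = 0/2 + 0/3 + 2/4 = 1/2
Ideal relevance (sorted desc): [2, 0, 0]
Ideal DCG = 2/2 + 0/3 + 0/4 = 1
nDCG = DCG / ideal_DCG = 1/2 / 1 = 1/2

1/2
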